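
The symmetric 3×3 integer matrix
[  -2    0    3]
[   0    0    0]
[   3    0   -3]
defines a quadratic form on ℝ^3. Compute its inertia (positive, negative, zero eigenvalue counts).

Answer: (1, 1, 1)

Derivation:
step 0: pivot -2 → sign −
step 1: pivot 3/2 → sign +
step 2: row/col 2 already zero → sign 0
signature = (1, 1, 1)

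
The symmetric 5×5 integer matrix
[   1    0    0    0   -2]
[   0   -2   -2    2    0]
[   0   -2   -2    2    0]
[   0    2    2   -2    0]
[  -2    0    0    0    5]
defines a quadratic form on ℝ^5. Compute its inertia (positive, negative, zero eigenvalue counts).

Answer: (2, 1, 2)

Derivation:
step 0: pivot 1 → sign +
step 1: pivot -2 → sign −
step 2: pivot 1 → sign +
step 3: row/col 3 already zero → sign 0
step 4: row/col 4 already zero → sign 0
signature = (2, 1, 2)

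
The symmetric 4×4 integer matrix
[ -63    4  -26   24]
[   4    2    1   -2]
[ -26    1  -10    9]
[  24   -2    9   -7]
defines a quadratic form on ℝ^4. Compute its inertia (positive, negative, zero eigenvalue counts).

step 0: pivot -63 → sign −
step 1: pivot 142/63 → sign +
step 2: pivot 77/142 → sign +
step 3: pivot 3/77 → sign +
signature = (3, 1, 0)

Answer: (3, 1, 0)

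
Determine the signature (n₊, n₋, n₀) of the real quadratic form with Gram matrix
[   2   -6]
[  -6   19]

Answer: (2, 0, 0)

Derivation:
step 0: pivot 2 → sign +
step 1: pivot 1 → sign +
signature = (2, 0, 0)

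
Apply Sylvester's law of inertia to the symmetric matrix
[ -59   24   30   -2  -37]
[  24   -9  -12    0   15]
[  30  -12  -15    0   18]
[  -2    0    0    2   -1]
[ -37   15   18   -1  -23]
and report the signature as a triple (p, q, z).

step 0: pivot -59 → sign −
step 1: pivot 45/59 → sign +
step 2: pivot 1/5 → sign +
step 3: pivot -2 → sign −
step 4: pivot 3/2 → sign +
signature = (3, 2, 0)

Answer: (3, 2, 0)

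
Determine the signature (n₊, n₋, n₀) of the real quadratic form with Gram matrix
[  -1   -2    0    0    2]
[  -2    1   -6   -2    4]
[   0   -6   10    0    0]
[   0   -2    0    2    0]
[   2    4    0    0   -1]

Answer: (3, 2, 0)

Derivation:
step 0: pivot -1 → sign −
step 1: pivot 5 → sign +
step 2: pivot 14/5 → sign +
step 3: pivot -6/7 → sign −
step 4: pivot 3 → sign +
signature = (3, 2, 0)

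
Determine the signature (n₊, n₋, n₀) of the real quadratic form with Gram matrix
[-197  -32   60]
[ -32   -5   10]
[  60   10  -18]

Answer: (1, 2, 0)

Derivation:
step 0: pivot -197 → sign −
step 1: pivot 39/197 → sign +
step 2: pivot -2/39 → sign −
signature = (1, 2, 0)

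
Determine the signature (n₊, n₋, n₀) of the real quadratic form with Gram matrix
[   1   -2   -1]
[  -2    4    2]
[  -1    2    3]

step 0: pivot 1 → sign +
step 1: pivot 2 → sign +
step 2: row/col 2 already zero → sign 0
signature = (2, 0, 1)

Answer: (2, 0, 1)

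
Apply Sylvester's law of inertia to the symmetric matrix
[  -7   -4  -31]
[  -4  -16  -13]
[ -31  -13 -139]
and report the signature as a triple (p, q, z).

Answer: (0, 3, 0)

Derivation:
step 0: pivot -7 → sign −
step 1: pivot -96/7 → sign −
step 2: pivot -3/32 → sign −
signature = (0, 3, 0)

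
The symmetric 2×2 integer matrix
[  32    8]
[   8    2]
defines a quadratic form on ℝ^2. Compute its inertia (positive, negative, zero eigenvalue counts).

Answer: (1, 0, 1)

Derivation:
step 0: pivot 32 → sign +
step 1: row/col 1 already zero → sign 0
signature = (1, 0, 1)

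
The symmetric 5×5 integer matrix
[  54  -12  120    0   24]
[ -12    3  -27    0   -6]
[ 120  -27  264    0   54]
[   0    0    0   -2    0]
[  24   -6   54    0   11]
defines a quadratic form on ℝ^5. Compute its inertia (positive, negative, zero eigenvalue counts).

step 0: pivot 54 → sign +
step 1: pivot 1/3 → sign +
step 2: pivot -3 → sign −
step 3: pivot -2 → sign −
step 4: pivot -1 → sign −
signature = (2, 3, 0)

Answer: (2, 3, 0)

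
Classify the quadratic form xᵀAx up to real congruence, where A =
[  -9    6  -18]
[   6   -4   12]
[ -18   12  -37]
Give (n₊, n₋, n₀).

Answer: (0, 2, 1)

Derivation:
step 0: pivot -9 → sign −
step 1: pivot -1 → sign −
step 2: row/col 2 already zero → sign 0
signature = (0, 2, 1)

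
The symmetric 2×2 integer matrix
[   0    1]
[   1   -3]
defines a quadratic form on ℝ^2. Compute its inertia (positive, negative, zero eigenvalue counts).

step 0: pivot -3 → sign −
step 1: pivot 1/3 → sign +
signature = (1, 1, 0)

Answer: (1, 1, 0)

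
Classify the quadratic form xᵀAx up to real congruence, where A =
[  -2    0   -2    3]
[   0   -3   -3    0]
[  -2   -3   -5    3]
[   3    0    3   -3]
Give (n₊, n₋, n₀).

step 0: pivot -2 → sign −
step 1: pivot -3 → sign −
step 2: pivot 3/2 → sign +
step 3: row/col 3 already zero → sign 0
signature = (1, 2, 1)

Answer: (1, 2, 1)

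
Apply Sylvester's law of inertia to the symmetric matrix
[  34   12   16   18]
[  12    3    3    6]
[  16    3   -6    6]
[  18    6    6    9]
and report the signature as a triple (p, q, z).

Answer: (1, 3, 0)

Derivation:
step 0: pivot 34 → sign +
step 1: pivot -21/17 → sign −
step 2: pivot -55/7 → sign −
step 3: pivot -3/55 → sign −
signature = (1, 3, 0)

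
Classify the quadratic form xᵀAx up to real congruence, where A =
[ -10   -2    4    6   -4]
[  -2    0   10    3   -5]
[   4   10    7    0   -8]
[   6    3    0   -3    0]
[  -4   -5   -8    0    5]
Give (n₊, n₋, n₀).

Answer: (2, 3, 0)

Derivation:
step 0: pivot -10 → sign −
step 1: pivot 2/5 → sign +
step 2: pivot -203 → sign −
step 3: pivot -3/406 → sign −
step 4: pivot 6 → sign +
signature = (2, 3, 0)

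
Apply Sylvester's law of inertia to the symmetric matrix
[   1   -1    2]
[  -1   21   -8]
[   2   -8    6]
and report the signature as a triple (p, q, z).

step 0: pivot 1 → sign +
step 1: pivot 20 → sign +
step 2: pivot 1/5 → sign +
signature = (3, 0, 0)

Answer: (3, 0, 0)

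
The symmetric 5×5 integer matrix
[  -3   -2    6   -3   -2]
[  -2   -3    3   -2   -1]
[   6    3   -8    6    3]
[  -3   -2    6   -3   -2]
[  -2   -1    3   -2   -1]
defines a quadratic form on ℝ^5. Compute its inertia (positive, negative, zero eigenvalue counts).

step 0: pivot -3 → sign −
step 1: pivot -5/3 → sign −
step 2: pivot 23/5 → sign +
step 3: pivot 2/23 → sign +
step 4: row/col 4 already zero → sign 0
signature = (2, 2, 1)

Answer: (2, 2, 1)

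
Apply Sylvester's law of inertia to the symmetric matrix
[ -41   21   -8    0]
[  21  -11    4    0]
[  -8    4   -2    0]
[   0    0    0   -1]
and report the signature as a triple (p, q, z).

Answer: (0, 4, 0)

Derivation:
step 0: pivot -41 → sign −
step 1: pivot -10/41 → sign −
step 2: pivot -2/5 → sign −
step 3: pivot -1 → sign −
signature = (0, 4, 0)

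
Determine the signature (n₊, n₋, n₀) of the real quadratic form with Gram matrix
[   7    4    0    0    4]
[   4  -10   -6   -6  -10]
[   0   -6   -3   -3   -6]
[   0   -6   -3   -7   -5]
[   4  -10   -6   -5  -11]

Answer: (1, 4, 0)

Derivation:
step 0: pivot 7 → sign +
step 1: pivot -86/7 → sign −
step 2: pivot -3/43 → sign −
step 3: pivot -4 → sign −
step 4: pivot -3/4 → sign −
signature = (1, 4, 0)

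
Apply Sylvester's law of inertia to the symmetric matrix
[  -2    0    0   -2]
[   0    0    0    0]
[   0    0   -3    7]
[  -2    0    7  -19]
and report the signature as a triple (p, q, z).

step 0: pivot -2 → sign −
step 1: pivot -3 → sign −
step 2: pivot -2/3 → sign −
step 3: row/col 3 already zero → sign 0
signature = (0, 3, 1)

Answer: (0, 3, 1)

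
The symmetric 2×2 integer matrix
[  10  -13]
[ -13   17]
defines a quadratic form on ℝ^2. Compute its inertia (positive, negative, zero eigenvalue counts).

Answer: (2, 0, 0)

Derivation:
step 0: pivot 10 → sign +
step 1: pivot 1/10 → sign +
signature = (2, 0, 0)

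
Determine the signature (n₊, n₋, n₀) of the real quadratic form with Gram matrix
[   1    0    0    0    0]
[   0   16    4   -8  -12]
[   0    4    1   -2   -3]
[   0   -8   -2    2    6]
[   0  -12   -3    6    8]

step 0: pivot 1 → sign +
step 1: pivot 16 → sign +
step 2: pivot -2 → sign −
step 3: pivot -1 → sign −
step 4: row/col 4 already zero → sign 0
signature = (2, 2, 1)

Answer: (2, 2, 1)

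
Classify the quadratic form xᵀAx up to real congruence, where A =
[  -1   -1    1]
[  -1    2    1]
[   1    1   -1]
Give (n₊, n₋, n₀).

Answer: (1, 1, 1)

Derivation:
step 0: pivot -1 → sign −
step 1: pivot 3 → sign +
step 2: row/col 2 already zero → sign 0
signature = (1, 1, 1)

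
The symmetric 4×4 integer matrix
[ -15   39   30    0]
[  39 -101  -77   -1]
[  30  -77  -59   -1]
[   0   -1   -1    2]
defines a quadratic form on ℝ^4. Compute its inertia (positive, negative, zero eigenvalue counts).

step 0: pivot -15 → sign −
step 1: pivot 2/5 → sign +
step 2: pivot -3/2 → sign −
step 3: pivot 1 → sign +
signature = (2, 2, 0)

Answer: (2, 2, 0)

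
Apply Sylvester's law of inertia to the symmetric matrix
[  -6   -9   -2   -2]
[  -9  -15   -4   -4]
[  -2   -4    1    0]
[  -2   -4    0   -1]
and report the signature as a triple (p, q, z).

Answer: (1, 3, 0)

Derivation:
step 0: pivot -6 → sign −
step 1: pivot -3/2 → sign −
step 2: pivot 7/3 → sign +
step 3: pivot -3/7 → sign −
signature = (1, 3, 0)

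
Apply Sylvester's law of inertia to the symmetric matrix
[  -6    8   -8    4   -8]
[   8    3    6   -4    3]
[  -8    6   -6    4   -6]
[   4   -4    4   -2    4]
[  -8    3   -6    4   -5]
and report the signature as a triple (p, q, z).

step 0: pivot -6 → sign −
step 1: pivot 41/3 → sign +
step 2: pivot 126/41 → sign +
step 3: pivot 2/7 → sign +
step 4: row/col 4 already zero → sign 0
signature = (3, 1, 1)

Answer: (3, 1, 1)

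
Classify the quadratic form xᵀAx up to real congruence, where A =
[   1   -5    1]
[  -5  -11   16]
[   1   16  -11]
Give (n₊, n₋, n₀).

Answer: (2, 1, 0)

Derivation:
step 0: pivot 1 → sign +
step 1: pivot -36 → sign −
step 2: pivot 1/4 → sign +
signature = (2, 1, 0)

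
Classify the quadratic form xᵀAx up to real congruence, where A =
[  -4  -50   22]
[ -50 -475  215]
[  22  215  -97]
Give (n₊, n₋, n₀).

Answer: (1, 1, 1)

Derivation:
step 0: pivot -4 → sign −
step 1: pivot 150 → sign +
step 2: row/col 2 already zero → sign 0
signature = (1, 1, 1)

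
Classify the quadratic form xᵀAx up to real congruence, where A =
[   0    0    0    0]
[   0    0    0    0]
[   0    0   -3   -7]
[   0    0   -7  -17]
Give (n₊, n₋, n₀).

step 0: pivot -3 → sign −
step 1: pivot -2/3 → sign −
step 2: row/col 2 already zero → sign 0
step 3: row/col 3 already zero → sign 0
signature = (0, 2, 2)

Answer: (0, 2, 2)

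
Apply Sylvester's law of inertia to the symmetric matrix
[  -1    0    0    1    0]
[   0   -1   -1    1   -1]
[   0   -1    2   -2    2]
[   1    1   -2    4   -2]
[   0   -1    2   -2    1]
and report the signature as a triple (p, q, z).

step 0: pivot -1 → sign −
step 1: pivot -1 → sign −
step 2: pivot 3 → sign +
step 3: pivot 3 → sign +
step 4: pivot -1 → sign −
signature = (2, 3, 0)

Answer: (2, 3, 0)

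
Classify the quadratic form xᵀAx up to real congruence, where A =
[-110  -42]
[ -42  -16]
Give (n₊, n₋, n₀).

Answer: (1, 1, 0)

Derivation:
step 0: pivot -110 → sign −
step 1: pivot 2/55 → sign +
signature = (1, 1, 0)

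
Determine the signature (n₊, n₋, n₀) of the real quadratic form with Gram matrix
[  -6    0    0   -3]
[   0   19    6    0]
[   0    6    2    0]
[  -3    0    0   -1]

step 0: pivot -6 → sign −
step 1: pivot 19 → sign +
step 2: pivot 2/19 → sign +
step 3: pivot 1/2 → sign +
signature = (3, 1, 0)

Answer: (3, 1, 0)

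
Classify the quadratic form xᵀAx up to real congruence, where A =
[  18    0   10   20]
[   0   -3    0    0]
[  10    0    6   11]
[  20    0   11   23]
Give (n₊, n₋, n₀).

Answer: (3, 1, 0)

Derivation:
step 0: pivot 18 → sign +
step 1: pivot -3 → sign −
step 2: pivot 4/9 → sign +
step 3: pivot 3/4 → sign +
signature = (3, 1, 0)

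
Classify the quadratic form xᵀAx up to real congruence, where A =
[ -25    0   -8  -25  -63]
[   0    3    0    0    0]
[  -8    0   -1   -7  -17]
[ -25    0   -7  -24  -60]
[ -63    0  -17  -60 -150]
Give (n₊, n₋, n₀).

step 0: pivot -25 → sign −
step 1: pivot 3 → sign +
step 2: pivot 39/25 → sign +
step 3: pivot 14/39 → sign +
step 4: pivot -2/7 → sign −
signature = (3, 2, 0)

Answer: (3, 2, 0)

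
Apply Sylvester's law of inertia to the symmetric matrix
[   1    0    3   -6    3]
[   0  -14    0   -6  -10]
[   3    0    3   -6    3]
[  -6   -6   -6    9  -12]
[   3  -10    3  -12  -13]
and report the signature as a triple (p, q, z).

Answer: (1, 4, 0)

Derivation:
step 0: pivot 1 → sign +
step 1: pivot -14 → sign −
step 2: pivot -6 → sign −
step 3: pivot -3/7 → sign −
step 4: pivot -2 → sign −
signature = (1, 4, 0)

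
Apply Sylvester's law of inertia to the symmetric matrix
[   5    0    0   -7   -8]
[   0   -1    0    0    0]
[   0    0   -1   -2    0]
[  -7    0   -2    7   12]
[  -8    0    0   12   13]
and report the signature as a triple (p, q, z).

step 0: pivot 5 → sign +
step 1: pivot -1 → sign −
step 2: pivot -1 → sign −
step 3: pivot 6/5 → sign +
step 4: pivot -1/3 → sign −
signature = (2, 3, 0)

Answer: (2, 3, 0)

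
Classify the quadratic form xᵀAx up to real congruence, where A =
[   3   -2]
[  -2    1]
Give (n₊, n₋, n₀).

step 0: pivot 3 → sign +
step 1: pivot -1/3 → sign −
signature = (1, 1, 0)

Answer: (1, 1, 0)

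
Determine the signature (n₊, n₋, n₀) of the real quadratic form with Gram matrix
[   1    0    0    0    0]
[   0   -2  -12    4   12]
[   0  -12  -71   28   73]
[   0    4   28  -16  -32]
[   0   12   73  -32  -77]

Answer: (2, 2, 1)

Derivation:
step 0: pivot 1 → sign +
step 1: pivot -2 → sign −
step 2: pivot 1 → sign +
step 3: pivot -24 → sign −
step 4: row/col 4 already zero → sign 0
signature = (2, 2, 1)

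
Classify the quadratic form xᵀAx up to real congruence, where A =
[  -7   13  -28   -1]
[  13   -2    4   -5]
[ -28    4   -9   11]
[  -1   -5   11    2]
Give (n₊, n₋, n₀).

Answer: (2, 2, 0)

Derivation:
step 0: pivot -7 → sign −
step 1: pivot 155/7 → sign +
step 2: pivot -163/155 → sign −
step 3: pivot 6/163 → sign +
signature = (2, 2, 0)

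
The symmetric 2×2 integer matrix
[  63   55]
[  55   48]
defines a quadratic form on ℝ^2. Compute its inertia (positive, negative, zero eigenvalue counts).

Answer: (1, 1, 0)

Derivation:
step 0: pivot 63 → sign +
step 1: pivot -1/63 → sign −
signature = (1, 1, 0)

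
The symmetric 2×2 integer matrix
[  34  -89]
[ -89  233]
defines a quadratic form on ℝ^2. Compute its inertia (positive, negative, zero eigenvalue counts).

step 0: pivot 34 → sign +
step 1: pivot 1/34 → sign +
signature = (2, 0, 0)

Answer: (2, 0, 0)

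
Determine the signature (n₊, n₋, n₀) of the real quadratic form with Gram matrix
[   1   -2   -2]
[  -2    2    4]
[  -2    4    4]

step 0: pivot 1 → sign +
step 1: pivot -2 → sign −
step 2: row/col 2 already zero → sign 0
signature = (1, 1, 1)

Answer: (1, 1, 1)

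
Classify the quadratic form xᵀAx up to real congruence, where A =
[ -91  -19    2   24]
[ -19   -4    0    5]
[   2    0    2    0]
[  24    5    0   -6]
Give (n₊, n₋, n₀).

Answer: (2, 2, 0)

Derivation:
step 0: pivot -91 → sign −
step 1: pivot -3/91 → sign −
step 2: pivot 22/3 → sign +
step 3: pivot 3/11 → sign +
signature = (2, 2, 0)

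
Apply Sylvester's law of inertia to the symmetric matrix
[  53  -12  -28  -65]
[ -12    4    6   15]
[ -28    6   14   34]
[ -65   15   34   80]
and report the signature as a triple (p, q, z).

step 0: pivot 53 → sign +
step 1: pivot 68/53 → sign +
step 2: pivot -15/17 → sign −
step 3: pivot 3/10 → sign +
signature = (3, 1, 0)

Answer: (3, 1, 0)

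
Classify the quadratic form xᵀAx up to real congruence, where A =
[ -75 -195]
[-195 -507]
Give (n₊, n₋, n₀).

step 0: pivot -75 → sign −
step 1: row/col 1 already zero → sign 0
signature = (0, 1, 1)

Answer: (0, 1, 1)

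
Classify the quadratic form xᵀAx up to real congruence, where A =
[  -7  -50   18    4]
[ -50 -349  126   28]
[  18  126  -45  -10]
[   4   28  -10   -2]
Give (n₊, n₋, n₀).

Answer: (3, 1, 0)

Derivation:
step 0: pivot -7 → sign −
step 1: pivot 57/7 → sign +
step 2: pivot 9/19 → sign +
step 3: pivot 2/9 → sign +
signature = (3, 1, 0)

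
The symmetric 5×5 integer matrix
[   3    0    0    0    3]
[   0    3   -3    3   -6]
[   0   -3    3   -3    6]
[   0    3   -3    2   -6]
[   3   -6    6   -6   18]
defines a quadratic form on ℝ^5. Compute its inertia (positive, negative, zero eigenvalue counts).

Answer: (3, 1, 1)

Derivation:
step 0: pivot 3 → sign +
step 1: pivot 3 → sign +
step 2: pivot -1 → sign −
step 3: pivot 3 → sign +
step 4: row/col 4 already zero → sign 0
signature = (3, 1, 1)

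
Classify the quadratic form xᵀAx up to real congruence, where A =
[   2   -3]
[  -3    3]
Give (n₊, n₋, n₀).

step 0: pivot 2 → sign +
step 1: pivot -3/2 → sign −
signature = (1, 1, 0)

Answer: (1, 1, 0)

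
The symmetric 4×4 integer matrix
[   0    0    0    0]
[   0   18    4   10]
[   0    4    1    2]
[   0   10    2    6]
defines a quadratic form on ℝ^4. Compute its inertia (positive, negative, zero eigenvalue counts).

Answer: (2, 0, 2)

Derivation:
step 0: pivot 18 → sign +
step 1: pivot 1/9 → sign +
step 2: row/col 2 already zero → sign 0
step 3: row/col 3 already zero → sign 0
signature = (2, 0, 2)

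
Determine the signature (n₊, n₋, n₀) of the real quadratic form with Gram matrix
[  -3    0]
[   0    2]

Answer: (1, 1, 0)

Derivation:
step 0: pivot -3 → sign −
step 1: pivot 2 → sign +
signature = (1, 1, 0)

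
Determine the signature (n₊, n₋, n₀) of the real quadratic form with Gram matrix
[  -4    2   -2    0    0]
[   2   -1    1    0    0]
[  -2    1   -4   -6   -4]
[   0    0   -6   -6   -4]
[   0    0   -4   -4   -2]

Answer: (2, 2, 1)

Derivation:
step 0: pivot -4 → sign −
step 1: pivot -3 → sign −
step 2: pivot 6 → sign +
step 3: pivot 2/3 → sign +
step 4: row/col 4 already zero → sign 0
signature = (2, 2, 1)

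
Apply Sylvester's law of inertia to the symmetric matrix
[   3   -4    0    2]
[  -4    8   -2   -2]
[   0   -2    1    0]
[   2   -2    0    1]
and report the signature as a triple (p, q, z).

Answer: (2, 1, 1)

Derivation:
step 0: pivot 3 → sign +
step 1: pivot 8/3 → sign +
step 2: pivot -1/2 → sign −
step 3: row/col 3 already zero → sign 0
signature = (2, 1, 1)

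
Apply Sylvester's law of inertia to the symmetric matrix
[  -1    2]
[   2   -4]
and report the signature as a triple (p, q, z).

step 0: pivot -1 → sign −
step 1: row/col 1 already zero → sign 0
signature = (0, 1, 1)

Answer: (0, 1, 1)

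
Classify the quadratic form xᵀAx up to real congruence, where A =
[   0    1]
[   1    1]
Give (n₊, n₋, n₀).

Answer: (1, 1, 0)

Derivation:
step 0: pivot 1 → sign +
step 1: pivot -1 → sign −
signature = (1, 1, 0)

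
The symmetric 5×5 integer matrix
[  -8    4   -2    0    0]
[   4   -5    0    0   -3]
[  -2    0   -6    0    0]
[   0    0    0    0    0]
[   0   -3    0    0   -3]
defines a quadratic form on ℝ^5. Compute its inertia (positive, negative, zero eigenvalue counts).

Answer: (1, 3, 1)

Derivation:
step 0: pivot -8 → sign −
step 1: pivot -3 → sign −
step 2: pivot -31/6 → sign −
step 3: pivot 6/31 → sign +
step 4: row/col 4 already zero → sign 0
signature = (1, 3, 1)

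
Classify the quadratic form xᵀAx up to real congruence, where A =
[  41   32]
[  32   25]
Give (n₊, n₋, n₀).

step 0: pivot 41 → sign +
step 1: pivot 1/41 → sign +
signature = (2, 0, 0)

Answer: (2, 0, 0)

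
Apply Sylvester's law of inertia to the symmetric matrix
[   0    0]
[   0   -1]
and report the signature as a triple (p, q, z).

Answer: (0, 1, 1)

Derivation:
step 0: pivot -1 → sign −
step 1: row/col 1 already zero → sign 0
signature = (0, 1, 1)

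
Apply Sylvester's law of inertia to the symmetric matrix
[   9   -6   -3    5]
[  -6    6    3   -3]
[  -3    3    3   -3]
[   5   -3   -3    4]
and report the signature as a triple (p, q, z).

Answer: (3, 1, 0)

Derivation:
step 0: pivot 9 → sign +
step 1: pivot 2 → sign +
step 2: pivot 3/2 → sign +
step 3: pivot -1/3 → sign −
signature = (3, 1, 0)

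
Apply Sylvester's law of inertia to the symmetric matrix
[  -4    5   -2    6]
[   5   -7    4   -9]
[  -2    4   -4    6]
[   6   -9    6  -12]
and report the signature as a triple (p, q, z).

step 0: pivot -4 → sign −
step 1: pivot -3/4 → sign −
step 2: row/col 2 already zero → sign 0
step 3: row/col 3 already zero → sign 0
signature = (0, 2, 2)

Answer: (0, 2, 2)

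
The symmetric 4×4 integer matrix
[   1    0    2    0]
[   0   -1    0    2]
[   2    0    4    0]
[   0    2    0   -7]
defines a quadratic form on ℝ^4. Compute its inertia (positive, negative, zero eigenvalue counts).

step 0: pivot 1 → sign +
step 1: pivot -1 → sign −
step 2: pivot -3 → sign −
step 3: row/col 3 already zero → sign 0
signature = (1, 2, 1)

Answer: (1, 2, 1)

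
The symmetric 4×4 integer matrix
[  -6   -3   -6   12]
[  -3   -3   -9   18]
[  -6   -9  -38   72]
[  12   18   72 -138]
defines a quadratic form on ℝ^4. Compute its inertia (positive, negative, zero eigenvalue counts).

step 0: pivot -6 → sign −
step 1: pivot -3/2 → sign −
step 2: pivot -8 → sign −
step 3: row/col 3 already zero → sign 0
signature = (0, 3, 1)

Answer: (0, 3, 1)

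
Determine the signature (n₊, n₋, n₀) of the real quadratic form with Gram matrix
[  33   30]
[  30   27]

Answer: (1, 1, 0)

Derivation:
step 0: pivot 33 → sign +
step 1: pivot -3/11 → sign −
signature = (1, 1, 0)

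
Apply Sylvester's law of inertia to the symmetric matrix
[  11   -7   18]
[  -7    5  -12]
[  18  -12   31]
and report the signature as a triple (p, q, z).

Answer: (3, 0, 0)

Derivation:
step 0: pivot 11 → sign +
step 1: pivot 6/11 → sign +
step 2: pivot 1 → sign +
signature = (3, 0, 0)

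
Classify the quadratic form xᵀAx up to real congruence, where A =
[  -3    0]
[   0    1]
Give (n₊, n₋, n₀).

step 0: pivot -3 → sign −
step 1: pivot 1 → sign +
signature = (1, 1, 0)

Answer: (1, 1, 0)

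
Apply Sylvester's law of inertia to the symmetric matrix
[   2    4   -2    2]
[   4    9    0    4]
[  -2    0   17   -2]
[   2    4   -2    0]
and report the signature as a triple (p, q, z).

Answer: (2, 2, 0)

Derivation:
step 0: pivot 2 → sign +
step 1: pivot 1 → sign +
step 2: pivot -1 → sign −
step 3: pivot -2 → sign −
signature = (2, 2, 0)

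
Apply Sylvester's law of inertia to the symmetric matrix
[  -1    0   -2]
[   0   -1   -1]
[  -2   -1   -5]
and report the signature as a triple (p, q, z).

step 0: pivot -1 → sign −
step 1: pivot -1 → sign −
step 2: row/col 2 already zero → sign 0
signature = (0, 2, 1)

Answer: (0, 2, 1)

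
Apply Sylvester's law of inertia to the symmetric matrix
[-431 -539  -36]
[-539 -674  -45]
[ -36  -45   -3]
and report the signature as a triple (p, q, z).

Answer: (1, 1, 1)

Derivation:
step 0: pivot -431 → sign −
step 1: pivot 27/431 → sign +
step 2: row/col 2 already zero → sign 0
signature = (1, 1, 1)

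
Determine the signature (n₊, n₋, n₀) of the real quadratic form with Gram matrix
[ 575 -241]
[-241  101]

step 0: pivot 575 → sign +
step 1: pivot -6/575 → sign −
signature = (1, 1, 0)

Answer: (1, 1, 0)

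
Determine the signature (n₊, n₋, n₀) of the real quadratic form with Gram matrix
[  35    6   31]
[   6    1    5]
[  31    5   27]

step 0: pivot 35 → sign +
step 1: pivot -1/35 → sign −
step 2: pivot 3 → sign +
signature = (2, 1, 0)

Answer: (2, 1, 0)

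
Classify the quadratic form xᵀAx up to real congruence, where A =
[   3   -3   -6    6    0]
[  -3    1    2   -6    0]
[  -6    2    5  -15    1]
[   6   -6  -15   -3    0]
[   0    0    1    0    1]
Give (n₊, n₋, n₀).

Answer: (3, 2, 0)

Derivation:
step 0: pivot 3 → sign +
step 1: pivot -2 → sign −
step 2: pivot 1 → sign +
step 3: pivot -24 → sign −
step 4: pivot 3/8 → sign +
signature = (3, 2, 0)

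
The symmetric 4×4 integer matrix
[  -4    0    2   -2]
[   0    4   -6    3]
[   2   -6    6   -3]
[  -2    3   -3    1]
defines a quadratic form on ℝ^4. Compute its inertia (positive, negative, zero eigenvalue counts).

step 0: pivot -4 → sign −
step 1: pivot 4 → sign +
step 2: pivot -2 → sign −
step 3: pivot -1/8 → sign −
signature = (1, 3, 0)

Answer: (1, 3, 0)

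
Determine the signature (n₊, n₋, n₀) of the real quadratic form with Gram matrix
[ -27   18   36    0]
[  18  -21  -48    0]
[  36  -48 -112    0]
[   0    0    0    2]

Answer: (1, 2, 1)

Derivation:
step 0: pivot -27 → sign −
step 1: pivot -9 → sign −
step 2: pivot 2 → sign +
step 3: row/col 3 already zero → sign 0
signature = (1, 2, 1)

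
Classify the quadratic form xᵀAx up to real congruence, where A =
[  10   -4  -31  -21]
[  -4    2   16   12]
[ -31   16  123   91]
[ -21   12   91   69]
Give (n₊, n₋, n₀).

Answer: (3, 1, 0)

Derivation:
step 0: pivot 10 → sign +
step 1: pivot 2/5 → sign +
step 2: pivot -11/2 → sign −
step 3: pivot 2/11 → sign +
signature = (3, 1, 0)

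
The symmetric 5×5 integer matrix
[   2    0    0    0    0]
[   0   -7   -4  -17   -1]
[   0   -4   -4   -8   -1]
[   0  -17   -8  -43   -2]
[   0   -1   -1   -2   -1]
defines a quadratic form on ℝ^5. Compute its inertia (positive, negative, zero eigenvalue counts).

step 0: pivot 2 → sign +
step 1: pivot -7 → sign −
step 2: pivot -12/7 → sign −
step 3: pivot -3/4 → sign −
step 4: row/col 4 already zero → sign 0
signature = (1, 3, 1)

Answer: (1, 3, 1)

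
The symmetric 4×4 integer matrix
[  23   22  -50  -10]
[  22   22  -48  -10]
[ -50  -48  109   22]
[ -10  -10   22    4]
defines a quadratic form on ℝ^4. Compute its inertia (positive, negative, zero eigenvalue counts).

step 0: pivot 23 → sign +
step 1: pivot 22/23 → sign +
step 2: pivot 3/11 → sign +
step 3: pivot -2/3 → sign −
signature = (3, 1, 0)

Answer: (3, 1, 0)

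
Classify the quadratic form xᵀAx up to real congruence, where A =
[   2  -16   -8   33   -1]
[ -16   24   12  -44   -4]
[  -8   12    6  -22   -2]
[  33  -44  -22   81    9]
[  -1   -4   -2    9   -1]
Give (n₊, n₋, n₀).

step 0: pivot 2 → sign +
step 1: pivot -104 → sign −
step 2: pivot 49/26 → sign +
step 3: pivot -6/49 → sign −
step 4: row/col 4 already zero → sign 0
signature = (2, 2, 1)

Answer: (2, 2, 1)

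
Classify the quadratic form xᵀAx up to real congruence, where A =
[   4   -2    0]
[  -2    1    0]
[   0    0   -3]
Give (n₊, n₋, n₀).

step 0: pivot 4 → sign +
step 1: pivot -3 → sign −
step 2: row/col 2 already zero → sign 0
signature = (1, 1, 1)

Answer: (1, 1, 1)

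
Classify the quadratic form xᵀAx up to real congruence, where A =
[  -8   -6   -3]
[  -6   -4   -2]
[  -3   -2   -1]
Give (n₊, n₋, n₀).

Answer: (1, 1, 1)

Derivation:
step 0: pivot -8 → sign −
step 1: pivot 1/2 → sign +
step 2: row/col 2 already zero → sign 0
signature = (1, 1, 1)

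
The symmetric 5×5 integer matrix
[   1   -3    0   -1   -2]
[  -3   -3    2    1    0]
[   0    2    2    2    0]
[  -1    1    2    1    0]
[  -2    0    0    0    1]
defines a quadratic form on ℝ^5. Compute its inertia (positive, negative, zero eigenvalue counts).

step 0: pivot 1 → sign +
step 1: pivot -12 → sign −
step 2: pivot 7/3 → sign +
step 3: pivot -6/7 → sign −
step 4: pivot -1/3 → sign −
signature = (2, 3, 0)

Answer: (2, 3, 0)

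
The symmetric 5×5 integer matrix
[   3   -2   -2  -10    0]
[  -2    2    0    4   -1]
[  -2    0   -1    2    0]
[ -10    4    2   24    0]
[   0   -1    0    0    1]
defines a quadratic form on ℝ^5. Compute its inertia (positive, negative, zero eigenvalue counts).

Answer: (3, 1, 1)

Derivation:
step 0: pivot 3 → sign +
step 1: pivot 2/3 → sign +
step 2: pivot -5 → sign −
step 3: pivot 3/10 → sign +
step 4: row/col 4 already zero → sign 0
signature = (3, 1, 1)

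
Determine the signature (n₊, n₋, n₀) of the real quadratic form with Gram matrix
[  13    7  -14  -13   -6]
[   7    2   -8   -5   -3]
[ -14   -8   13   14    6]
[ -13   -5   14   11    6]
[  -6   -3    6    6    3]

step 0: pivot 13 → sign +
step 1: pivot -23/13 → sign −
step 2: pivot -45/23 → sign −
step 3: pivot 2/5 → sign +
step 4: row/col 4 already zero → sign 0
signature = (2, 2, 1)

Answer: (2, 2, 1)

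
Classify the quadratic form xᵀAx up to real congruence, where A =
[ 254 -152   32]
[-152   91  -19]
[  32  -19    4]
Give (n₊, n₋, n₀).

step 0: pivot 254 → sign +
step 1: pivot 5/127 → sign +
step 2: pivot -3/5 → sign −
signature = (2, 1, 0)

Answer: (2, 1, 0)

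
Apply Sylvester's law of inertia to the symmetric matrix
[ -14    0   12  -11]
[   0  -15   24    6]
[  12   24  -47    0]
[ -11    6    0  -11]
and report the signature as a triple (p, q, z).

step 0: pivot -14 → sign −
step 1: pivot -15 → sign −
step 2: pivot 59/35 → sign +
step 3: pivot 3/118 → sign +
signature = (2, 2, 0)

Answer: (2, 2, 0)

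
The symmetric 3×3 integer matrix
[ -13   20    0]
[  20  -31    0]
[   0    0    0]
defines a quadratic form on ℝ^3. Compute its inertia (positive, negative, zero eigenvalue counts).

Answer: (0, 2, 1)

Derivation:
step 0: pivot -13 → sign −
step 1: pivot -3/13 → sign −
step 2: row/col 2 already zero → sign 0
signature = (0, 2, 1)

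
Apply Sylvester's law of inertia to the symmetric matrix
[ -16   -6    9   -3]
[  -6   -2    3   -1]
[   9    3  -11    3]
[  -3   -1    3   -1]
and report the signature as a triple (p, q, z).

Answer: (1, 3, 0)

Derivation:
step 0: pivot -16 → sign −
step 1: pivot 1/4 → sign +
step 2: pivot -13/2 → sign −
step 3: pivot -2/13 → sign −
signature = (1, 3, 0)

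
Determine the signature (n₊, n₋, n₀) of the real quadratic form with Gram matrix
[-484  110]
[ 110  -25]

Answer: (0, 1, 1)

Derivation:
step 0: pivot -484 → sign −
step 1: row/col 1 already zero → sign 0
signature = (0, 1, 1)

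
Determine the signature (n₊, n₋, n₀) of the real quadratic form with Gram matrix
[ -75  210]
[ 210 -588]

Answer: (0, 1, 1)

Derivation:
step 0: pivot -75 → sign −
step 1: row/col 1 already zero → sign 0
signature = (0, 1, 1)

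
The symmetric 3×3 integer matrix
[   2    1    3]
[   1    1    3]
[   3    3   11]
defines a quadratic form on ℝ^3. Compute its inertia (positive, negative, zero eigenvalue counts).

step 0: pivot 2 → sign +
step 1: pivot 1/2 → sign +
step 2: pivot 2 → sign +
signature = (3, 0, 0)

Answer: (3, 0, 0)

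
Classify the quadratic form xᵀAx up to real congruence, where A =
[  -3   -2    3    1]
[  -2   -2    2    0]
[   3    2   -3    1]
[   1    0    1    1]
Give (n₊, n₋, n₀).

step 0: pivot -3 → sign −
step 1: pivot -2/3 → sign −
step 2: pivot 2 → sign +
step 3: pivot -2 → sign −
signature = (1, 3, 0)

Answer: (1, 3, 0)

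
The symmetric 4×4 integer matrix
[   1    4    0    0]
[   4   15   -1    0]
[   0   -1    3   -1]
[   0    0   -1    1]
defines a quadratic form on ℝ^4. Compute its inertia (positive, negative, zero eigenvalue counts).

step 0: pivot 1 → sign +
step 1: pivot -1 → sign −
step 2: pivot 4 → sign +
step 3: pivot 3/4 → sign +
signature = (3, 1, 0)

Answer: (3, 1, 0)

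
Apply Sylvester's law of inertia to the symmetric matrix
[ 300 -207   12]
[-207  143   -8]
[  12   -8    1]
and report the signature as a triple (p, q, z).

step 0: pivot 300 → sign +
step 1: pivot 17/100 → sign +
step 2: pivot 1/17 → sign +
signature = (3, 0, 0)

Answer: (3, 0, 0)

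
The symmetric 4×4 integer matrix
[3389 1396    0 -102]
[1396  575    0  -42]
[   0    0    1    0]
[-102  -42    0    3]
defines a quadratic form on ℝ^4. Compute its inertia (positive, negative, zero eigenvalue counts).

step 0: pivot 3389 → sign +
step 1: pivot -141/3389 → sign −
step 2: pivot 1 → sign +
step 3: pivot -3/47 → sign −
signature = (2, 2, 0)

Answer: (2, 2, 0)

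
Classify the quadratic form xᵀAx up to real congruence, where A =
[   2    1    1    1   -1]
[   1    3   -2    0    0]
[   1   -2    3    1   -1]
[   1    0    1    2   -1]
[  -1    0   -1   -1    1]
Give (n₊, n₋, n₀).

step 0: pivot 2 → sign +
step 1: pivot 5/2 → sign +
step 2: pivot 7/5 → sign +
step 3: pivot 2/7 → sign +
step 4: row/col 4 already zero → sign 0
signature = (4, 0, 1)

Answer: (4, 0, 1)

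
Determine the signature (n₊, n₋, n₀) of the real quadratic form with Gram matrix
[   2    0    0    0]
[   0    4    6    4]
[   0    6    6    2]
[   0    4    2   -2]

step 0: pivot 2 → sign +
step 1: pivot 4 → sign +
step 2: pivot -3 → sign −
step 3: pivot -2/3 → sign −
signature = (2, 2, 0)

Answer: (2, 2, 0)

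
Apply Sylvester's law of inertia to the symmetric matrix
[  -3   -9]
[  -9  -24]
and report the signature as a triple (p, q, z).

step 0: pivot -3 → sign −
step 1: pivot 3 → sign +
signature = (1, 1, 0)

Answer: (1, 1, 0)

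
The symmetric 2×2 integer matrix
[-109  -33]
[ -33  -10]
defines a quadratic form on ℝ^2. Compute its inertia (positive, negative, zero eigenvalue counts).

Answer: (0, 2, 0)

Derivation:
step 0: pivot -109 → sign −
step 1: pivot -1/109 → sign −
signature = (0, 2, 0)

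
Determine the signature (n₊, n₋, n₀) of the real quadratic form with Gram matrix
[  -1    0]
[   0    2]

Answer: (1, 1, 0)

Derivation:
step 0: pivot -1 → sign −
step 1: pivot 2 → sign +
signature = (1, 1, 0)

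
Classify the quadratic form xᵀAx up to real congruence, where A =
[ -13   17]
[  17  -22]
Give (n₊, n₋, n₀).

step 0: pivot -13 → sign −
step 1: pivot 3/13 → sign +
signature = (1, 1, 0)

Answer: (1, 1, 0)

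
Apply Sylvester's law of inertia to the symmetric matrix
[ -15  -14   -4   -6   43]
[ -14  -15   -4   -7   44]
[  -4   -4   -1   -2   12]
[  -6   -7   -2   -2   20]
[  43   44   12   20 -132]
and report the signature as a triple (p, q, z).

Answer: (2, 3, 0)

Derivation:
step 0: pivot -15 → sign −
step 1: pivot -29/15 → sign −
step 2: pivot 3/29 → sign +
step 3: pivot 1 → sign +
step 4: pivot -1 → sign −
signature = (2, 3, 0)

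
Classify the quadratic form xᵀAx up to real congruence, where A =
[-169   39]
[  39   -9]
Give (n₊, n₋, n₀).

step 0: pivot -169 → sign −
step 1: row/col 1 already zero → sign 0
signature = (0, 1, 1)

Answer: (0, 1, 1)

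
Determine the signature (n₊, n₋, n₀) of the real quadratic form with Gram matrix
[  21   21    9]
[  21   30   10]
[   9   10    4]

step 0: pivot 21 → sign +
step 1: pivot 9 → sign +
step 2: pivot 2/63 → sign +
signature = (3, 0, 0)

Answer: (3, 0, 0)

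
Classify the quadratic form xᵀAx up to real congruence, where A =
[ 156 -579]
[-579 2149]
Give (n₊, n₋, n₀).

step 0: pivot 156 → sign +
step 1: pivot 1/52 → sign +
signature = (2, 0, 0)

Answer: (2, 0, 0)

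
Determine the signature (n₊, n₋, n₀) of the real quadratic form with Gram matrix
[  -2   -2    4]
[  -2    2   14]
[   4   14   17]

Answer: (1, 1, 1)

Derivation:
step 0: pivot -2 → sign −
step 1: pivot 4 → sign +
step 2: row/col 2 already zero → sign 0
signature = (1, 1, 1)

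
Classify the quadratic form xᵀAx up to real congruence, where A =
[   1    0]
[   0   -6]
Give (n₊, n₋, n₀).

Answer: (1, 1, 0)

Derivation:
step 0: pivot 1 → sign +
step 1: pivot -6 → sign −
signature = (1, 1, 0)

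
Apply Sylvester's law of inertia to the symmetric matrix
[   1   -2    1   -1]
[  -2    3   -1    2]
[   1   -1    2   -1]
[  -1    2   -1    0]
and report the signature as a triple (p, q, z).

Answer: (2, 2, 0)

Derivation:
step 0: pivot 1 → sign +
step 1: pivot -1 → sign −
step 2: pivot 2 → sign +
step 3: pivot -1 → sign −
signature = (2, 2, 0)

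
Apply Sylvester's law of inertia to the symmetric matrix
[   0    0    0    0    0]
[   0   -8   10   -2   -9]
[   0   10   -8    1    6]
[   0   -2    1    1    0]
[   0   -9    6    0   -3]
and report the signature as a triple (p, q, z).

Answer: (3, 1, 1)

Derivation:
step 0: pivot -8 → sign −
step 1: pivot 9/2 → sign +
step 2: pivot 1 → sign +
step 3: pivot 3/4 → sign +
step 4: row/col 4 already zero → sign 0
signature = (3, 1, 1)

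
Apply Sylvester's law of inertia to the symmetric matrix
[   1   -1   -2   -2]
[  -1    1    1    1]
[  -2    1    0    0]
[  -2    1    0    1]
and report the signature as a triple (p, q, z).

step 0: pivot 1 → sign +
step 1: pivot -4 → sign −
step 2: pivot 1/4 → sign +
step 3: pivot 1 → sign +
signature = (3, 1, 0)

Answer: (3, 1, 0)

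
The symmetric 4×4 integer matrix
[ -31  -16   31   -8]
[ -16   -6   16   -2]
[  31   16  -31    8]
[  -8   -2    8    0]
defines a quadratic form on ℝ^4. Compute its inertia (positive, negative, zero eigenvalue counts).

step 0: pivot -31 → sign −
step 1: pivot 70/31 → sign +
step 2: pivot 2/35 → sign +
step 3: row/col 3 already zero → sign 0
signature = (2, 1, 1)

Answer: (2, 1, 1)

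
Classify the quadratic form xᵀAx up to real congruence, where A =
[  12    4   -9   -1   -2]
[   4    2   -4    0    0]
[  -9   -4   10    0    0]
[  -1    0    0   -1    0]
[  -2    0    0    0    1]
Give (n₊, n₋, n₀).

Answer: (4, 1, 0)

Derivation:
step 0: pivot 12 → sign +
step 1: pivot 2/3 → sign +
step 2: pivot 7/4 → sign +
step 3: pivot -9/7 → sign −
step 4: pivot 1/9 → sign +
signature = (4, 1, 0)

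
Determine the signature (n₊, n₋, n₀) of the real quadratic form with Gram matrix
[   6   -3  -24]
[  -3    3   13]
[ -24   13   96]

step 0: pivot 6 → sign +
step 1: pivot 3/2 → sign +
step 2: pivot -2/3 → sign −
signature = (2, 1, 0)

Answer: (2, 1, 0)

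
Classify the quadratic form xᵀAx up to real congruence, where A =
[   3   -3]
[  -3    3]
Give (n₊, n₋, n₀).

step 0: pivot 3 → sign +
step 1: row/col 1 already zero → sign 0
signature = (1, 0, 1)

Answer: (1, 0, 1)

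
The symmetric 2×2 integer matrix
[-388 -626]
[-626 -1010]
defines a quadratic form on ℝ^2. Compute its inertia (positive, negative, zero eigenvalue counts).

step 0: pivot -388 → sign −
step 1: pivot -1/97 → sign −
signature = (0, 2, 0)

Answer: (0, 2, 0)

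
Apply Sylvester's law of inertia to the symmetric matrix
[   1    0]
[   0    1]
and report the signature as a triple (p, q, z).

step 0: pivot 1 → sign +
step 1: pivot 1 → sign +
signature = (2, 0, 0)

Answer: (2, 0, 0)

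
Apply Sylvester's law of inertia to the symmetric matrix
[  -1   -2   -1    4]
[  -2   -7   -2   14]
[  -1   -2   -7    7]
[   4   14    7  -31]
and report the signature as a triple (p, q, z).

step 0: pivot -1 → sign −
step 1: pivot -3 → sign −
step 2: pivot -6 → sign −
step 3: pivot -3/2 → sign −
signature = (0, 4, 0)

Answer: (0, 4, 0)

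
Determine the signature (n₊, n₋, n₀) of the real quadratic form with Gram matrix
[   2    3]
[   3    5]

step 0: pivot 2 → sign +
step 1: pivot 1/2 → sign +
signature = (2, 0, 0)

Answer: (2, 0, 0)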